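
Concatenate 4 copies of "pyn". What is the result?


Input string: 'pyn'
Operation: repeat 4 times
Concatenation: 'pyn' + 'pyn' + 'pyn' + 'pyn'
Result: pynpynpynpyn


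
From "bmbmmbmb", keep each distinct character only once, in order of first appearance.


Input: 'bmbmmbmb'
Operation: keep first occurrence of each character
Scan: s[0]='b' new -> keep; s[1]='m' new -> keep; s[2]='b' seen -> skip; s[3]='m' seen -> skip; s[4]='m' seen -> skip; s[5]='b' seen -> skip; s[6]='m' seen -> skip; s[7]='b' seen -> skip
Result: bm


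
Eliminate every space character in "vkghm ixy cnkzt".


Input string: 'vkghm ixy cnkzt'
Operation: remove all spaces
Words: 'vkghm', 'ixy', 'cnkzt'
Join without spaces: vkghmixycnkzt


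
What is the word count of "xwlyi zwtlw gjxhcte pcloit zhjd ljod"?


Input string: 'xwlyi zwtlw gjxhcte pcloit zhjd ljod'
Operation: split by spaces
Words found: 'xwlyi', 'zwtlw', 'gjxhcte', 'pcloit', 'zhjd', 'ljod'
Word count: 6


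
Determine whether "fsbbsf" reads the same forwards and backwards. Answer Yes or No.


Input string: 'fsbbsf'
Reversed: 'fsbbsf'
Compare pairs: s[0]='f' vs s[5]='f' (match), s[1]='s' vs s[4]='s' (match), s[2]='b' vs s[3]='b' (match)
Palindrome: Yes


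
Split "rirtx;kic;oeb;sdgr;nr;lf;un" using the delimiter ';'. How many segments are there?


Input string: 'rirtx;kic;oeb;sdgr;nr;lf;un'
Delimiter: ';'
Split result: 'rirtx', 'kic', 'oeb', 'sdgr', 'nr', 'lf', 'un'
Number of parts: 7


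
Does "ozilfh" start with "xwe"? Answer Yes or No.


Input string: 'ozilfh'
Prefix to check: 'xwe'
First 3 characters of input: 'ozi'
Match: False
Result: No


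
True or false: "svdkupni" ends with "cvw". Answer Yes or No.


Input string: 'svdkupni'
Suffix to check: 'cvw'
Last 3 characters of input: 'pni'
Match: False
Result: No


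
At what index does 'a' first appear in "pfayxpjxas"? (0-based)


Input string: 'pfayxpjxas'
Target: 'a'
Scanning left to right: s[0]='p', s[1]='f', s[2]='a'
First match at index: 2


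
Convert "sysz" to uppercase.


Input string: 'sysz'
Operation: convert each letter to uppercase
Mapping: 's'->'S', 'y'->'Y', 's'->'S', 'z'->'Z'
Result: SYSZ


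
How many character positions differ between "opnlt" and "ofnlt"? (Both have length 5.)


String 1: 'opnlt'
String 2: 'ofnlt'
Compare each position: pos 0: 'o'=='o', pos 1: 'p'!='f', pos 2: 'n'=='n', pos 3: 'l'=='l', pos 4: 't'=='t'
Differing positions: 1
Hamming distance: 1


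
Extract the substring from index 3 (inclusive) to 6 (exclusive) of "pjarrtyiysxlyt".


Input string: 'pjarrtyiysxlyt'
Operation: slice [3:6]
Extract characters: s[3]='r', s[4]='r', s[5]='t'
Result: rrt


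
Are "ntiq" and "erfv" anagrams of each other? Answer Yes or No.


String 1: 'ntiq' -> sorted: 'inqt'
String 2: 'erfv' -> sorted: 'efrv'
Compare sorted forms: 'inqt' != 'efrv'
Anagram: No


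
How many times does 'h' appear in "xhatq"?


Input string: 'xhatq'
Target character: 'h'
Scan each position: s[1]='h'
Matches found at indices: 1
Total: 1


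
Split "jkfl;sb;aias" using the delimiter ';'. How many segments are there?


Input string: 'jkfl;sb;aias'
Delimiter: ';'
Split result: 'jkfl', 'sb', 'aias'
Number of parts: 3


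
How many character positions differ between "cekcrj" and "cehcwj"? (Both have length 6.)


String 1: 'cekcrj'
String 2: 'cehcwj'
Compare each position: pos 0: 'c'=='c', pos 1: 'e'=='e', pos 2: 'k'!='h', pos 3: 'c'=='c', pos 4: 'r'!='w', pos 5: 'j'=='j'
Differing positions: 2
Hamming distance: 2


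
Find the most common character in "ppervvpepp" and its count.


Input: 'ppervvpepp'
Operation: tally each character
Counts: 'e':2, 'p':5, 'r':1, 'v':2
Maximum: 'p' appears 5 times


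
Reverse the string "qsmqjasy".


Input string: 'qsmqjasy'
Operation: reverse character order
Original order: 'q' -> 's' -> 'm' -> 'q' -> 'j' -> 'a' -> 's' -> 'y'
Reversed order: 'y' -> 's' -> 'a' -> 'j' -> 'q' -> 'm' -> 's' -> 'q'
Result: ysajqmsq


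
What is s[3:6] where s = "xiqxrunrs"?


Input string: 'xiqxrunrs'
Operation: slice [3:6]
Extract characters: s[3]='x', s[4]='r', s[5]='u'
Result: xru


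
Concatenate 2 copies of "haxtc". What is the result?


Input string: 'haxtc'
Operation: repeat 2 times
Concatenation: 'haxtc' + 'haxtc'
Result: haxtchaxtc


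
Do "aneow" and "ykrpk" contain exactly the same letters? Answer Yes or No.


String 1: 'aneow' -> sorted: 'aenow'
String 2: 'ykrpk' -> sorted: 'kkpry'
Compare sorted forms: 'aenow' != 'kkpry'
Anagram: No


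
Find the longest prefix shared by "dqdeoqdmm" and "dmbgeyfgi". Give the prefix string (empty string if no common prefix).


String 1: 'dqdeoqdmm'
String 2: 'dmbgeyfgi'
Compare position by position:
pos 0: 'd' vs 'd' match
pos 1: 'q' vs 'm' differ -> stop
Longest common prefix: "d" (length 1)


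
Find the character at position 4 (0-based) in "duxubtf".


Input string: 'duxubtf'
Operation: get character at index 4
Index mapping: s[0]='d', s[1]='u', s[2]='x', s[3]='u', s[4]='b'
Result: 'b'


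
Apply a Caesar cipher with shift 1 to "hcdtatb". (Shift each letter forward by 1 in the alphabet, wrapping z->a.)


Input: 'hcdtatb', shift = 1
Operation: for each letter, (position + 1) mod 26
Mapping: 'h'(7+1=8)->'i', 'c'(2+1=3)->'d', 'd'(3+1=4)->'e', 't'(19+1=20)->'u', 'a'(0+1=1)->'b', 't'(19+1=20)->'u', 'b'(1+1=2)->'c'
Result: ideubuc


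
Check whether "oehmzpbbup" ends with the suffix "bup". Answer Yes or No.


Input string: 'oehmzpbbup'
Suffix to check: 'bup'
Last 3 characters of input: 'bup'
Match: True
Result: Yes


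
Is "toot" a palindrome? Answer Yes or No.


Input string: 'toot'
Reversed: 'toot'
Compare pairs: s[0]='t' vs s[3]='t' (match), s[1]='o' vs s[2]='o' (match)
Palindrome: Yes


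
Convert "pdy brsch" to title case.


Input string: 'pdy brsch'
Operation: capitalize first letter of each word
Word transformations: 'pdy'->'Pdy', 'brsch'->'Brsch'
Result: Pdy Brsch


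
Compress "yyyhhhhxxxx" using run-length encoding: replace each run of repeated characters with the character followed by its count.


Input: 'yyyhhhhxxxx'
Operation: identify consecutive runs
Runs: 'yyy' -> y3, 'hhhh' -> h4, 'xxxx' -> x4
Encoded: y3h4x4


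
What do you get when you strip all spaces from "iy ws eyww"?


Input string: 'iy ws eyww'
Operation: remove all spaces
Words: 'iy', 'ws', 'eyww'
Join without spaces: iywseyww


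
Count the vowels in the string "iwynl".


Input string: 'iwynl'
Operation: count vowels (a, e, i, o, u)
Scan: s[0]='i' (vowel), s[1]='w', s[2]='y', s[3]='n', s[4]='l'
Vowels found: 1
Result: 1


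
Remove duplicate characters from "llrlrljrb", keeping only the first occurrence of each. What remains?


Input: 'llrlrljrb'
Operation: keep first occurrence of each character
Scan: s[0]='l' new -> keep; s[1]='l' seen -> skip; s[2]='r' new -> keep; s[3]='l' seen -> skip; s[4]='r' seen -> skip; s[5]='l' seen -> skip; s[6]='j' new -> keep; s[7]='r' seen -> skip; s[8]='b' new -> keep
Result: lrjb


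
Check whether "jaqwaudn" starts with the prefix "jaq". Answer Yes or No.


Input string: 'jaqwaudn'
Prefix to check: 'jaq'
First 3 characters of input: 'jaq'
Match: True
Result: Yes


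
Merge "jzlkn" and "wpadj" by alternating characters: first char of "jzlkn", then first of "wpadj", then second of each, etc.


String 1: 'jzlkn'
String 2: 'wpadj'
Operation: alternate characters
Pairs: 'j'+'w', 'z'+'p', 'l'+'a', 'k'+'d', 'n'+'j'
Result: jwzplakdnj


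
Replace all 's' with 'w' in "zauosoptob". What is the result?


Input string: 'zauosoptob'
Operation: replace 's' with 'w'
Positions of 's': 4
After replacement: zauowoptob


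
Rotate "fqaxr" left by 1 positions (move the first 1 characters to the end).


Input: 'fqaxr', shift = 1
Operation: split at index 1 and swap parts
Front part s[0:1] = 'f'
Back part s[1:] = 'qaxr'
Rotated = back + front = 'qaxr' + 'f'
Result: qaxrf


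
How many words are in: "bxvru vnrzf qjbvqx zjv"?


Input string: 'bxvru vnrzf qjbvqx zjv'
Operation: split by spaces
Words found: 'bxvru', 'vnrzf', 'qjbvqx', 'zjv'
Word count: 4


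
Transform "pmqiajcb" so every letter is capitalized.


Input string: 'pmqiajcb'
Operation: convert each letter to uppercase
Mapping: 'p'->'P', 'm'->'M', 'q'->'Q', 'i'->'I', 'a'->'A', 'j'->'J', 'c'->'C', 'b'->'B'
Result: PMQIAJCB


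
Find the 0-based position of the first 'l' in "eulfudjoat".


Input string: 'eulfudjoat'
Target: 'l'
Scanning left to right: s[0]='e', s[1]='u', s[2]='l'
First match at index: 2


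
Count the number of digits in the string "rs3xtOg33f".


Input string: 'rs3xtOg33f'
Operation: count digit characters (0-9)
Scan: 'r', 's', '3'(digit), 'x', 't', 'O', 'g', '3'(digit), '3'(digit), 'f'
Digits found: 3
Result: 3


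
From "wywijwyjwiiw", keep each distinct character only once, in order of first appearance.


Input: 'wywijwyjwiiw'
Operation: keep first occurrence of each character
Scan: s[0]='w' new -> keep; s[1]='y' new -> keep; s[2]='w' seen -> skip; s[3]='i' new -> keep; s[4]='j' new -> keep; s[5]='w' seen -> skip; s[6]='y' seen -> skip; s[7]='j' seen -> skip; s[8]='w' seen -> skip; s[9]='i' seen -> skip; s[10]='i' seen -> skip; s[11]='w' seen -> skip
Result: wyij


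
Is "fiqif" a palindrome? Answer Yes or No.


Input string: 'fiqif'
Reversed: 'fiqif'
Compare pairs: s[0]='f' vs s[4]='f' (match), s[1]='i' vs s[3]='i' (match)
Palindrome: Yes


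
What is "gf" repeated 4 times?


Input string: 'gf'
Operation: repeat 4 times
Concatenation: 'gf' + 'gf' + 'gf' + 'gf'
Result: gfgfgfgf


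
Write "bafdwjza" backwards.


Input string: 'bafdwjza'
Operation: reverse character order
Original order: 'b' -> 'a' -> 'f' -> 'd' -> 'w' -> 'j' -> 'z' -> 'a'
Reversed order: 'a' -> 'z' -> 'j' -> 'w' -> 'd' -> 'f' -> 'a' -> 'b'
Result: azjwdfab


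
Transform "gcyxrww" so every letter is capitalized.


Input string: 'gcyxrww'
Operation: convert each letter to uppercase
Mapping: 'g'->'G', 'c'->'C', 'y'->'Y', 'x'->'X', 'r'->'R', 'w'->'W', 'w'->'W'
Result: GCYXRWW


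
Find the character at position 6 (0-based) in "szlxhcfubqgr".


Input string: 'szlxhcfubqgr'
Operation: get character at index 6
Index mapping: s[0]='s', s[1]='z', s[2]='l', s[3]='x', s[4]='h', s[5]='c', s[6]='f'
Result: 'f'


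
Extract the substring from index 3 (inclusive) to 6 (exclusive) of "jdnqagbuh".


Input string: 'jdnqagbuh'
Operation: slice [3:6]
Extract characters: s[3]='q', s[4]='a', s[5]='g'
Result: qag


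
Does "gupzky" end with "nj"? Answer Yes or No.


Input string: 'gupzky'
Suffix to check: 'nj'
Last 2 characters of input: 'ky'
Match: False
Result: No


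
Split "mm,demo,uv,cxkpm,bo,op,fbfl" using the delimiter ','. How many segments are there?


Input string: 'mm,demo,uv,cxkpm,bo,op,fbfl'
Delimiter: ','
Split result: 'mm', 'demo', 'uv', 'cxkpm', 'bo', 'op', 'fbfl'
Number of parts: 7


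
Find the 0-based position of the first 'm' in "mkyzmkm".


Input string: 'mkyzmkm'
Target: 'm'
Scanning left to right: s[0]='m'
First match at index: 0


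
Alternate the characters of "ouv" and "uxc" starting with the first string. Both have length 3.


String 1: 'ouv'
String 2: 'uxc'
Operation: alternate characters
Pairs: 'o'+'u', 'u'+'x', 'v'+'c'
Result: ouuxvc


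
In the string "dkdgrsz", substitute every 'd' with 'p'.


Input string: 'dkdgrsz'
Operation: replace 'd' with 'p'
Positions of 'd': 0, 2
After replacement: pkpgrsz


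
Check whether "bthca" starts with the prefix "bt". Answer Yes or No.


Input string: 'bthca'
Prefix to check: 'bt'
First 2 characters of input: 'bt'
Match: True
Result: Yes


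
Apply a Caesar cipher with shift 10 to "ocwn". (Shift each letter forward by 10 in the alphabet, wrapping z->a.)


Input: 'ocwn', shift = 10
Operation: for each letter, (position + 10) mod 26
Mapping: 'o'(14+10=24)->'y', 'c'(2+10=12)->'m', 'w'(22+10=32, 32 mod 26=6)->'g', 'n'(13+10=23)->'x'
Result: ymgx


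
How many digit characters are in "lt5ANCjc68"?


Input string: 'lt5ANCjc68'
Operation: count digit characters (0-9)
Scan: 'l', 't', '5'(digit), 'A', 'N', 'C', 'j', 'c', '6'(digit), '8'(digit)
Digits found: 3
Result: 3


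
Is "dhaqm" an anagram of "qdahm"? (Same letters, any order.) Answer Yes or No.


String 1: 'qdahm' -> sorted: 'adhmq'
String 2: 'dhaqm' -> sorted: 'adhmq'
Compare sorted forms: 'adhmq' == 'adhmq'
Anagram: Yes


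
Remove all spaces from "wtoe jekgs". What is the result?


Input string: 'wtoe jekgs'
Operation: remove all spaces
Words: 'wtoe', 'jekgs'
Join without spaces: wtoejekgs


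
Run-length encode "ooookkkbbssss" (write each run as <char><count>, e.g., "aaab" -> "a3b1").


Input: 'ooookkkbbssss'
Operation: identify consecutive runs
Runs: 'oooo' -> o4, 'kkk' -> k3, 'bb' -> b2, 'ssss' -> s4
Encoded: o4k3b2s4


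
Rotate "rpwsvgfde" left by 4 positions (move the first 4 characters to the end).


Input: 'rpwsvgfde', shift = 4
Operation: split at index 4 and swap parts
Front part s[0:4] = 'rpws'
Back part s[4:] = 'vgfde'
Rotated = back + front = 'vgfde' + 'rpws'
Result: vgfderpws


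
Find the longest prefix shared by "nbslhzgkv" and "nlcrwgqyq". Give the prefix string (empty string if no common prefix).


String 1: 'nbslhzgkv'
String 2: 'nlcrwgqyq'
Compare position by position:
pos 0: 'n' vs 'n' match
pos 1: 'b' vs 'l' differ -> stop
Longest common prefix: "n" (length 1)


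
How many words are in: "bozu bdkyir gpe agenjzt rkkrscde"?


Input string: 'bozu bdkyir gpe agenjzt rkkrscde'
Operation: split by spaces
Words found: 'bozu', 'bdkyir', 'gpe', 'agenjzt', 'rkkrscde'
Word count: 5


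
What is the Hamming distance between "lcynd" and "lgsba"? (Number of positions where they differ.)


String 1: 'lcynd'
String 2: 'lgsba'
Compare each position: pos 0: 'l'=='l', pos 1: 'c'!='g', pos 2: 'y'!='s', pos 3: 'n'!='b', pos 4: 'd'!='a'
Differing positions: 4
Hamming distance: 4


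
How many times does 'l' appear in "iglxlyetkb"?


Input string: 'iglxlyetkb'
Target character: 'l'
Scan each position: s[2]='l', s[4]='l'
Matches found at indices: 2, 4
Total: 2


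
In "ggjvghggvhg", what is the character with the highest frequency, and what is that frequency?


Input: 'ggjvghggvhg'
Operation: tally each character
Counts: 'g':6, 'h':2, 'j':1, 'v':2
Maximum: 'g' appears 6 times


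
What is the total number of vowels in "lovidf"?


Input string: 'lovidf'
Operation: count vowels (a, e, i, o, u)
Scan: s[0]='l', s[1]='o' (vowel), s[2]='v', s[3]='i' (vowel), s[4]='d', s[5]='f'
Vowels found: 2
Result: 2


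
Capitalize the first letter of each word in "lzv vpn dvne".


Input string: 'lzv vpn dvne'
Operation: capitalize first letter of each word
Word transformations: 'lzv'->'Lzv', 'vpn'->'Vpn', 'dvne'->'Dvne'
Result: Lzv Vpn Dvne


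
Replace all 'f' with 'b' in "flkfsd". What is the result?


Input string: 'flkfsd'
Operation: replace 'f' with 'b'
Positions of 'f': 0, 3
After replacement: blkbsd


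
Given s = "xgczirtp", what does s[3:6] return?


Input string: 'xgczirtp'
Operation: slice [3:6]
Extract characters: s[3]='z', s[4]='i', s[5]='r'
Result: zir


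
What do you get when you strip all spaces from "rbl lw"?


Input string: 'rbl lw'
Operation: remove all spaces
Words: 'rbl', 'lw'
Join without spaces: rbllw


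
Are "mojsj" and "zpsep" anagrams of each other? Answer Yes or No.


String 1: 'mojsj' -> sorted: 'jjmos'
String 2: 'zpsep' -> sorted: 'eppsz'
Compare sorted forms: 'jjmos' != 'eppsz'
Anagram: No


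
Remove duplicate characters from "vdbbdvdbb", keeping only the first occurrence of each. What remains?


Input: 'vdbbdvdbb'
Operation: keep first occurrence of each character
Scan: s[0]='v' new -> keep; s[1]='d' new -> keep; s[2]='b' new -> keep; s[3]='b' seen -> skip; s[4]='d' seen -> skip; s[5]='v' seen -> skip; s[6]='d' seen -> skip; s[7]='b' seen -> skip; s[8]='b' seen -> skip
Result: vdb


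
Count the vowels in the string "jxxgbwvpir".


Input string: 'jxxgbwvpir'
Operation: count vowels (a, e, i, o, u)
Scan: s[0]='j', s[1]='x', s[2]='x', s[3]='g', s[4]='b', s[5]='w', s[6]='v', s[7]='p', s[8]='i' (vowel), s[9]='r'
Vowels found: 1
Result: 1


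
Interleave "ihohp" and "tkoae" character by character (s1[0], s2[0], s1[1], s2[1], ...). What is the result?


String 1: 'ihohp'
String 2: 'tkoae'
Operation: alternate characters
Pairs: 'i'+'t', 'h'+'k', 'o'+'o', 'h'+'a', 'p'+'e'
Result: ithkoohape


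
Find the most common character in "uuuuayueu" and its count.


Input: 'uuuuayueu'
Operation: tally each character
Counts: 'a':1, 'e':1, 'u':6, 'y':1
Maximum: 'u' appears 6 times


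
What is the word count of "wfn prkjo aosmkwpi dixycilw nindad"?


Input string: 'wfn prkjo aosmkwpi dixycilw nindad'
Operation: split by spaces
Words found: 'wfn', 'prkjo', 'aosmkwpi', 'dixycilw', 'nindad'
Word count: 5


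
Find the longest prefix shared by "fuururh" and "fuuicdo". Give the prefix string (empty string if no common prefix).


String 1: 'fuururh'
String 2: 'fuuicdo'
Compare position by position:
pos 0: 'f' vs 'f' match
pos 1: 'u' vs 'u' match
pos 2: 'u' vs 'u' match
pos 3: 'r' vs 'i' differ -> stop
Longest common prefix: "fuu" (length 3)


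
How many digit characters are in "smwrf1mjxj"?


Input string: 'smwrf1mjxj'
Operation: count digit characters (0-9)
Scan: 's', 'm', 'w', 'r', 'f', '1'(digit), 'm', 'j', 'x', 'j'
Digits found: 1
Result: 1


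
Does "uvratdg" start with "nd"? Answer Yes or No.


Input string: 'uvratdg'
Prefix to check: 'nd'
First 2 characters of input: 'uv'
Match: False
Result: No


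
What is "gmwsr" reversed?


Input string: 'gmwsr'
Operation: reverse character order
Original order: 'g' -> 'm' -> 'w' -> 's' -> 'r'
Reversed order: 'r' -> 's' -> 'w' -> 'm' -> 'g'
Result: rswmg


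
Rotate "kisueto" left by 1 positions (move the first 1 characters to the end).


Input: 'kisueto', shift = 1
Operation: split at index 1 and swap parts
Front part s[0:1] = 'k'
Back part s[1:] = 'isueto'
Rotated = back + front = 'isueto' + 'k'
Result: isuetok


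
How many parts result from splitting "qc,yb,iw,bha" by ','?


Input string: 'qc,yb,iw,bha'
Delimiter: ','
Split result: 'qc', 'yb', 'iw', 'bha'
Number of parts: 4


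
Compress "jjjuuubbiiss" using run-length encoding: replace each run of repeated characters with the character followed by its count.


Input: 'jjjuuubbiiss'
Operation: identify consecutive runs
Runs: 'jjj' -> j3, 'uuu' -> u3, 'bb' -> b2, 'ii' -> i2, 'ss' -> s2
Encoded: j3u3b2i2s2


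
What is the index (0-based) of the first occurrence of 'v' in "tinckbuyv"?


Input string: 'tinckbuyv'
Target: 'v'
Scanning left to right: s[0]='t', s[1]='i', s[2]='n', s[3]='c', s[4]='k', s[5]='b', s[6]='u', s[7]='y', s[8]='v'
First match at index: 8


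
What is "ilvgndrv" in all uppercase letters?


Input string: 'ilvgndrv'
Operation: convert each letter to uppercase
Mapping: 'i'->'I', 'l'->'L', 'v'->'V', 'g'->'G', 'n'->'N', 'd'->'D', 'r'->'R', 'v'->'V'
Result: ILVGNDRV


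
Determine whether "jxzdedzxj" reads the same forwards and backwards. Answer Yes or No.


Input string: 'jxzdedzxj'
Reversed: 'jxzdedzxj'
Compare pairs: s[0]='j' vs s[8]='j' (match), s[1]='x' vs s[7]='x' (match), s[2]='z' vs s[6]='z' (match), s[3]='d' vs s[5]='d' (match)
Palindrome: Yes


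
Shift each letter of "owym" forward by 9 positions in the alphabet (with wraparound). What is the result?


Input: 'owym', shift = 9
Operation: for each letter, (position + 9) mod 26
Mapping: 'o'(14+9=23)->'x', 'w'(22+9=31, 31 mod 26=5)->'f', 'y'(24+9=33, 33 mod 26=7)->'h', 'm'(12+9=21)->'v'
Result: xfhv


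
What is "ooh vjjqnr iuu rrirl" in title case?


Input string: 'ooh vjjqnr iuu rrirl'
Operation: capitalize first letter of each word
Word transformations: 'ooh'->'Ooh', 'vjjqnr'->'Vjjqnr', 'iuu'->'Iuu', 'rrirl'->'Rrirl'
Result: Ooh Vjjqnr Iuu Rrirl


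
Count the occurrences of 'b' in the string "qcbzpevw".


Input string: 'qcbzpevw'
Target character: 'b'
Scan each position: s[2]='b'
Matches found at indices: 2
Total: 1


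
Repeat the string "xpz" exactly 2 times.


Input string: 'xpz'
Operation: repeat 2 times
Concatenation: 'xpz' + 'xpz'
Result: xpzxpz


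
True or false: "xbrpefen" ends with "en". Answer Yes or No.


Input string: 'xbrpefen'
Suffix to check: 'en'
Last 2 characters of input: 'en'
Match: True
Result: Yes


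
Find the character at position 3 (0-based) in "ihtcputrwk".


Input string: 'ihtcputrwk'
Operation: get character at index 3
Index mapping: s[0]='i', s[1]='h', s[2]='t', s[3]='c'
Result: 'c'


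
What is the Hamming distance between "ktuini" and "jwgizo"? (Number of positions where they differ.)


String 1: 'ktuini'
String 2: 'jwgizo'
Compare each position: pos 0: 'k'!='j', pos 1: 't'!='w', pos 2: 'u'!='g', pos 3: 'i'=='i', pos 4: 'n'!='z', pos 5: 'i'!='o'
Differing positions: 5
Hamming distance: 5


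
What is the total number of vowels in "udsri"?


Input string: 'udsri'
Operation: count vowels (a, e, i, o, u)
Scan: s[0]='u' (vowel), s[1]='d', s[2]='s', s[3]='r', s[4]='i' (vowel)
Vowels found: 2
Result: 2


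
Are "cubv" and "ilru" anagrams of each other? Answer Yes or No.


String 1: 'cubv' -> sorted: 'bcuv'
String 2: 'ilru' -> sorted: 'ilru'
Compare sorted forms: 'bcuv' != 'ilru'
Anagram: No


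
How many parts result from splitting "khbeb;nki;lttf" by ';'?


Input string: 'khbeb;nki;lttf'
Delimiter: ';'
Split result: 'khbeb', 'nki', 'lttf'
Number of parts: 3


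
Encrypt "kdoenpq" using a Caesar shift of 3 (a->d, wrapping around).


Input: 'kdoenpq', shift = 3
Operation: for each letter, (position + 3) mod 26
Mapping: 'k'(10+3=13)->'n', 'd'(3+3=6)->'g', 'o'(14+3=17)->'r', 'e'(4+3=7)->'h', 'n'(13+3=16)->'q', 'p'(15+3=18)->'s', 'q'(16+3=19)->'t'
Result: ngrhqst


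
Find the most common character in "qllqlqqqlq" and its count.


Input: 'qllqlqqqlq'
Operation: tally each character
Counts: 'l':4, 'q':6
Maximum: 'q' appears 6 times


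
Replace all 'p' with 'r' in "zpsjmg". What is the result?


Input string: 'zpsjmg'
Operation: replace 'p' with 'r'
Positions of 'p': 1
After replacement: zrsjmg


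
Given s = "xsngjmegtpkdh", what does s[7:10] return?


Input string: 'xsngjmegtpkdh'
Operation: slice [7:10]
Extract characters: s[7]='g', s[8]='t', s[9]='p'
Result: gtp


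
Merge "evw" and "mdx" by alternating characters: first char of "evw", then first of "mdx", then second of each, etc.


String 1: 'evw'
String 2: 'mdx'
Operation: alternate characters
Pairs: 'e'+'m', 'v'+'d', 'w'+'x'
Result: emvdwx


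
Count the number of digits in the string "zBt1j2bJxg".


Input string: 'zBt1j2bJxg'
Operation: count digit characters (0-9)
Scan: 'z', 'B', 't', '1'(digit), 'j', '2'(digit), 'b', 'J', 'x', 'g'
Digits found: 2
Result: 2


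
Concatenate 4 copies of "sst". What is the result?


Input string: 'sst'
Operation: repeat 4 times
Concatenation: 'sst' + 'sst' + 'sst' + 'sst'
Result: sstsstsstsst


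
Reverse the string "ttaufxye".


Input string: 'ttaufxye'
Operation: reverse character order
Original order: 't' -> 't' -> 'a' -> 'u' -> 'f' -> 'x' -> 'y' -> 'e'
Reversed order: 'e' -> 'y' -> 'x' -> 'f' -> 'u' -> 'a' -> 't' -> 't'
Result: eyxfuatt


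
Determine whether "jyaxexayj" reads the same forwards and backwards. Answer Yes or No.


Input string: 'jyaxexayj'
Reversed: 'jyaxexayj'
Compare pairs: s[0]='j' vs s[8]='j' (match), s[1]='y' vs s[7]='y' (match), s[2]='a' vs s[6]='a' (match), s[3]='x' vs s[5]='x' (match)
Palindrome: Yes


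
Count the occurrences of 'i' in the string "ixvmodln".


Input string: 'ixvmodln'
Target character: 'i'
Scan each position: s[0]='i'
Matches found at indices: 0
Total: 1


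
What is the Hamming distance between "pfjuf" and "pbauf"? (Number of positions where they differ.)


String 1: 'pfjuf'
String 2: 'pbauf'
Compare each position: pos 0: 'p'=='p', pos 1: 'f'!='b', pos 2: 'j'!='a', pos 3: 'u'=='u', pos 4: 'f'=='f'
Differing positions: 2
Hamming distance: 2


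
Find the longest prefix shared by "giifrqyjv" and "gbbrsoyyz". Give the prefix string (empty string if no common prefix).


String 1: 'giifrqyjv'
String 2: 'gbbrsoyyz'
Compare position by position:
pos 0: 'g' vs 'g' match
pos 1: 'i' vs 'b' differ -> stop
Longest common prefix: "g" (length 1)


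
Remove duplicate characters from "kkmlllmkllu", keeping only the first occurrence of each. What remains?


Input: 'kkmlllmkllu'
Operation: keep first occurrence of each character
Scan: s[0]='k' new -> keep; s[1]='k' seen -> skip; s[2]='m' new -> keep; s[3]='l' new -> keep; s[4]='l' seen -> skip; s[5]='l' seen -> skip; s[6]='m' seen -> skip; s[7]='k' seen -> skip; s[8]='l' seen -> skip; s[9]='l' seen -> skip; s[10]='u' new -> keep
Result: kmlu


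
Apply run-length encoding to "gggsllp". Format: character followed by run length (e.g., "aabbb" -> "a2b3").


Input: 'gggsllp'
Operation: identify consecutive runs
Runs: 'ggg' -> g3, 's' -> s1, 'll' -> l2, 'p' -> p1
Encoded: g3s1l2p1


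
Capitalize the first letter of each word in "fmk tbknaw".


Input string: 'fmk tbknaw'
Operation: capitalize first letter of each word
Word transformations: 'fmk'->'Fmk', 'tbknaw'->'Tbknaw'
Result: Fmk Tbknaw


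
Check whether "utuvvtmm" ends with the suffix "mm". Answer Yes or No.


Input string: 'utuvvtmm'
Suffix to check: 'mm'
Last 2 characters of input: 'mm'
Match: True
Result: Yes


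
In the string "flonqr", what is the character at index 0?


Input string: 'flonqr'
Operation: get character at index 0
Index mapping: s[0]='f'
Result: 'f'


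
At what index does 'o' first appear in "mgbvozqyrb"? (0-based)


Input string: 'mgbvozqyrb'
Target: 'o'
Scanning left to right: s[0]='m', s[1]='g', s[2]='b', s[3]='v', s[4]='o'
First match at index: 4


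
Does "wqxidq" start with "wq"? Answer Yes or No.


Input string: 'wqxidq'
Prefix to check: 'wq'
First 2 characters of input: 'wq'
Match: True
Result: Yes


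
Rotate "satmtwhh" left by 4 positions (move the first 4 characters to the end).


Input: 'satmtwhh', shift = 4
Operation: split at index 4 and swap parts
Front part s[0:4] = 'satm'
Back part s[4:] = 'twhh'
Rotated = back + front = 'twhh' + 'satm'
Result: twhhsatm


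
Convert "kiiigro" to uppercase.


Input string: 'kiiigro'
Operation: convert each letter to uppercase
Mapping: 'k'->'K', 'i'->'I', 'i'->'I', 'i'->'I', 'g'->'G', 'r'->'R', 'o'->'O'
Result: KIIIGRO


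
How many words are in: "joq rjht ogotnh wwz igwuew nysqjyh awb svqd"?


Input string: 'joq rjht ogotnh wwz igwuew nysqjyh awb svqd'
Operation: split by spaces
Words found: 'joq', 'rjht', 'ogotnh', 'wwz', 'igwuew', 'nysqjyh', 'awb', 'svqd'
Word count: 8


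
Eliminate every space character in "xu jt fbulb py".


Input string: 'xu jt fbulb py'
Operation: remove all spaces
Words: 'xu', 'jt', 'fbulb', 'py'
Join without spaces: xujtfbulbpy


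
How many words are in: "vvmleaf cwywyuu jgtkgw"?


Input string: 'vvmleaf cwywyuu jgtkgw'
Operation: split by spaces
Words found: 'vvmleaf', 'cwywyuu', 'jgtkgw'
Word count: 3


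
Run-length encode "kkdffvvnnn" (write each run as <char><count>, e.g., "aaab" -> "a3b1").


Input: 'kkdffvvnnn'
Operation: identify consecutive runs
Runs: 'kk' -> k2, 'd' -> d1, 'ff' -> f2, 'vv' -> v2, 'nnn' -> n3
Encoded: k2d1f2v2n3


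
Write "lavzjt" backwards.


Input string: 'lavzjt'
Operation: reverse character order
Original order: 'l' -> 'a' -> 'v' -> 'z' -> 'j' -> 't'
Reversed order: 't' -> 'j' -> 'z' -> 'v' -> 'a' -> 'l'
Result: tjzval


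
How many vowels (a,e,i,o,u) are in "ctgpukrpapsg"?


Input string: 'ctgpukrpapsg'
Operation: count vowels (a, e, i, o, u)
Scan: s[0]='c', s[1]='t', s[2]='g', s[3]='p', s[4]='u' (vowel), s[5]='k', s[6]='r', s[7]='p', s[8]='a' (vowel), s[9]='p', s[10]='s', s[11]='g'
Vowels found: 2
Result: 2


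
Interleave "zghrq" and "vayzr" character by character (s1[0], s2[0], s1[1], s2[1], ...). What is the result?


String 1: 'zghrq'
String 2: 'vayzr'
Operation: alternate characters
Pairs: 'z'+'v', 'g'+'a', 'h'+'y', 'r'+'z', 'q'+'r'
Result: zvgahyrzqr


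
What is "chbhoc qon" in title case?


Input string: 'chbhoc qon'
Operation: capitalize first letter of each word
Word transformations: 'chbhoc'->'Chbhoc', 'qon'->'Qon'
Result: Chbhoc Qon


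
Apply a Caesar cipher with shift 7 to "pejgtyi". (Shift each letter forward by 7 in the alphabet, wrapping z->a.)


Input: 'pejgtyi', shift = 7
Operation: for each letter, (position + 7) mod 26
Mapping: 'p'(15+7=22)->'w', 'e'(4+7=11)->'l', 'j'(9+7=16)->'q', 'g'(6+7=13)->'n', 't'(19+7=26, 26 mod 26=0)->'a', 'y'(24+7=31, 31 mod 26=5)->'f', 'i'(8+7=15)->'p'
Result: wlqnafp


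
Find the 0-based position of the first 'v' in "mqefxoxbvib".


Input string: 'mqefxoxbvib'
Target: 'v'
Scanning left to right: s[0]='m', s[1]='q', s[2]='e', s[3]='f', s[4]='x', s[5]='o', s[6]='x', s[7]='b', s[8]='v'
First match at index: 8


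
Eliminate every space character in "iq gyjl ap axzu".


Input string: 'iq gyjl ap axzu'
Operation: remove all spaces
Words: 'iq', 'gyjl', 'ap', 'axzu'
Join without spaces: iqgyjlapaxzu


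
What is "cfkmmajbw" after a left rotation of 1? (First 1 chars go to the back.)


Input: 'cfkmmajbw', shift = 1
Operation: split at index 1 and swap parts
Front part s[0:1] = 'c'
Back part s[1:] = 'fkmmajbw'
Rotated = back + front = 'fkmmajbw' + 'c'
Result: fkmmajbwc


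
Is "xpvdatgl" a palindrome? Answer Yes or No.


Input string: 'xpvdatgl'
Reversed: 'lgtadvpx'
Compare pairs: s[0]='x' vs s[7]='l' (mismatch), s[1]='p' vs s[6]='g' (mismatch), s[2]='v' vs s[5]='t' (mismatch), s[3]='d' vs s[4]='a' (mismatch)
Palindrome: No


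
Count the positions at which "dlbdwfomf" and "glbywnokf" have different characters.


String 1: 'dlbdwfomf'
String 2: 'glbywnokf'
Compare each position: pos 0: 'd'!='g', pos 1: 'l'=='l', pos 2: 'b'=='b', pos 3: 'd'!='y', pos 4: 'w'=='w', pos 5: 'f'!='n', pos 6: 'o'=='o', pos 7: 'm'!='k', pos 8: 'f'=='f'
Differing positions: 4
Hamming distance: 4


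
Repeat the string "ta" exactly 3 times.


Input string: 'ta'
Operation: repeat 3 times
Concatenation: 'ta' + 'ta' + 'ta'
Result: tatata


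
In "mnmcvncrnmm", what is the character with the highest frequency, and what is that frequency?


Input: 'mnmcvncrnmm'
Operation: tally each character
Counts: 'c':2, 'm':4, 'n':3, 'r':1, 'v':1
Maximum: 'm' appears 4 times


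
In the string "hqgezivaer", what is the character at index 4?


Input string: 'hqgezivaer'
Operation: get character at index 4
Index mapping: s[0]='h', s[1]='q', s[2]='g', s[3]='e', s[4]='z'
Result: 'z'


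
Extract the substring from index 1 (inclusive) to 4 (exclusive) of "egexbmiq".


Input string: 'egexbmiq'
Operation: slice [1:4]
Extract characters: s[1]='g', s[2]='e', s[3]='x'
Result: gex


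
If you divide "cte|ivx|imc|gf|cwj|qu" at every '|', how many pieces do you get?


Input string: 'cte|ivx|imc|gf|cwj|qu'
Delimiter: '|'
Split result: 'cte', 'ivx', 'imc', 'gf', 'cwj', 'qu'
Number of parts: 6


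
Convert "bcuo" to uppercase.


Input string: 'bcuo'
Operation: convert each letter to uppercase
Mapping: 'b'->'B', 'c'->'C', 'u'->'U', 'o'->'O'
Result: BCUO


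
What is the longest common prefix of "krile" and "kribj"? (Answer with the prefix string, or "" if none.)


String 1: 'krile'
String 2: 'kribj'
Compare position by position:
pos 0: 'k' vs 'k' match
pos 1: 'r' vs 'r' match
pos 2: 'i' vs 'i' match
pos 3: 'l' vs 'b' differ -> stop
Longest common prefix: "kri" (length 3)


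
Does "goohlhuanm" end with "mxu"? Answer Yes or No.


Input string: 'goohlhuanm'
Suffix to check: 'mxu'
Last 3 characters of input: 'anm'
Match: False
Result: No


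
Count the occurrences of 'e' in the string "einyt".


Input string: 'einyt'
Target character: 'e'
Scan each position: s[0]='e'
Matches found at indices: 0
Total: 1


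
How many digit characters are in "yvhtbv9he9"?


Input string: 'yvhtbv9he9'
Operation: count digit characters (0-9)
Scan: 'y', 'v', 'h', 't', 'b', 'v', '9'(digit), 'h', 'e', '9'(digit)
Digits found: 2
Result: 2


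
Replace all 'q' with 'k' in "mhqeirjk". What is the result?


Input string: 'mhqeirjk'
Operation: replace 'q' with 'k'
Positions of 'q': 2
After replacement: mhkeirjk


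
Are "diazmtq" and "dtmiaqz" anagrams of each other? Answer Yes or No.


String 1: 'diazmtq' -> sorted: 'adimqtz'
String 2: 'dtmiaqz' -> sorted: 'adimqtz'
Compare sorted forms: 'adimqtz' == 'adimqtz'
Anagram: Yes


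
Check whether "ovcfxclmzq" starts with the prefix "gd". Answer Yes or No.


Input string: 'ovcfxclmzq'
Prefix to check: 'gd'
First 2 characters of input: 'ov'
Match: False
Result: No


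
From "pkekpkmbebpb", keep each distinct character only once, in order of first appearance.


Input: 'pkekpkmbebpb'
Operation: keep first occurrence of each character
Scan: s[0]='p' new -> keep; s[1]='k' new -> keep; s[2]='e' new -> keep; s[3]='k' seen -> skip; s[4]='p' seen -> skip; s[5]='k' seen -> skip; s[6]='m' new -> keep; s[7]='b' new -> keep; s[8]='e' seen -> skip; s[9]='b' seen -> skip; s[10]='p' seen -> skip; s[11]='b' seen -> skip
Result: pkemb


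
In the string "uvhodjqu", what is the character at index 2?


Input string: 'uvhodjqu'
Operation: get character at index 2
Index mapping: s[0]='u', s[1]='v', s[2]='h'
Result: 'h'


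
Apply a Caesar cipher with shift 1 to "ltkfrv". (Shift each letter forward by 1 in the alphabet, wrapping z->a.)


Input: 'ltkfrv', shift = 1
Operation: for each letter, (position + 1) mod 26
Mapping: 'l'(11+1=12)->'m', 't'(19+1=20)->'u', 'k'(10+1=11)->'l', 'f'(5+1=6)->'g', 'r'(17+1=18)->'s', 'v'(21+1=22)->'w'
Result: mulgsw


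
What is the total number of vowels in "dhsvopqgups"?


Input string: 'dhsvopqgups'
Operation: count vowels (a, e, i, o, u)
Scan: s[0]='d', s[1]='h', s[2]='s', s[3]='v', s[4]='o' (vowel), s[5]='p', s[6]='q', s[7]='g', s[8]='u' (vowel), s[9]='p', s[10]='s'
Vowels found: 2
Result: 2


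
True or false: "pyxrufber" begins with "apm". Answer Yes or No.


Input string: 'pyxrufber'
Prefix to check: 'apm'
First 3 characters of input: 'pyx'
Match: False
Result: No


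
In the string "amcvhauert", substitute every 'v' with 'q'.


Input string: 'amcvhauert'
Operation: replace 'v' with 'q'
Positions of 'v': 3
After replacement: amcqhauert


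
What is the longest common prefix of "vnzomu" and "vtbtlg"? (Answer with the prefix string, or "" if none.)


String 1: 'vnzomu'
String 2: 'vtbtlg'
Compare position by position:
pos 0: 'v' vs 'v' match
pos 1: 'n' vs 't' differ -> stop
Longest common prefix: "v" (length 1)


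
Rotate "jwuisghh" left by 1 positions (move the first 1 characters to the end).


Input: 'jwuisghh', shift = 1
Operation: split at index 1 and swap parts
Front part s[0:1] = 'j'
Back part s[1:] = 'wuisghh'
Rotated = back + front = 'wuisghh' + 'j'
Result: wuisghhj


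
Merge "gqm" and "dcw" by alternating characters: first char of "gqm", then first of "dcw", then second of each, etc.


String 1: 'gqm'
String 2: 'dcw'
Operation: alternate characters
Pairs: 'g'+'d', 'q'+'c', 'm'+'w'
Result: gdqcmw


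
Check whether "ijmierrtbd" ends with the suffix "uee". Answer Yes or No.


Input string: 'ijmierrtbd'
Suffix to check: 'uee'
Last 3 characters of input: 'tbd'
Match: False
Result: No


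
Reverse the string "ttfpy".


Input string: 'ttfpy'
Operation: reverse character order
Original order: 't' -> 't' -> 'f' -> 'p' -> 'y'
Reversed order: 'y' -> 'p' -> 'f' -> 't' -> 't'
Result: ypftt


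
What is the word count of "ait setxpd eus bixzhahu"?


Input string: 'ait setxpd eus bixzhahu'
Operation: split by spaces
Words found: 'ait', 'setxpd', 'eus', 'bixzhahu'
Word count: 4


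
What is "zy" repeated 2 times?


Input string: 'zy'
Operation: repeat 2 times
Concatenation: 'zy' + 'zy'
Result: zyzy


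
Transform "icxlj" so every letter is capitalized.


Input string: 'icxlj'
Operation: convert each letter to uppercase
Mapping: 'i'->'I', 'c'->'C', 'x'->'X', 'l'->'L', 'j'->'J'
Result: ICXLJ


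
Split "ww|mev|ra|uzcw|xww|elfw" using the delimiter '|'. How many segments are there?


Input string: 'ww|mev|ra|uzcw|xww|elfw'
Delimiter: '|'
Split result: 'ww', 'mev', 'ra', 'uzcw', 'xww', 'elfw'
Number of parts: 6


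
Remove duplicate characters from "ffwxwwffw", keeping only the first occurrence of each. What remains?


Input: 'ffwxwwffw'
Operation: keep first occurrence of each character
Scan: s[0]='f' new -> keep; s[1]='f' seen -> skip; s[2]='w' new -> keep; s[3]='x' new -> keep; s[4]='w' seen -> skip; s[5]='w' seen -> skip; s[6]='f' seen -> skip; s[7]='f' seen -> skip; s[8]='w' seen -> skip
Result: fwx


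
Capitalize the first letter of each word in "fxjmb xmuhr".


Input string: 'fxjmb xmuhr'
Operation: capitalize first letter of each word
Word transformations: 'fxjmb'->'Fxjmb', 'xmuhr'->'Xmuhr'
Result: Fxjmb Xmuhr


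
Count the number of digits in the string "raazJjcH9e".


Input string: 'raazJjcH9e'
Operation: count digit characters (0-9)
Scan: 'r', 'a', 'a', 'z', 'J', 'j', 'c', 'H', '9'(digit), 'e'
Digits found: 1
Result: 1


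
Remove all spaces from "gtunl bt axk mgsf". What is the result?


Input string: 'gtunl bt axk mgsf'
Operation: remove all spaces
Words: 'gtunl', 'bt', 'axk', 'mgsf'
Join without spaces: gtunlbtaxkmgsf


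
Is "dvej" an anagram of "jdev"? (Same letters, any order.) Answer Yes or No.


String 1: 'jdev' -> sorted: 'dejv'
String 2: 'dvej' -> sorted: 'dejv'
Compare sorted forms: 'dejv' == 'dejv'
Anagram: Yes


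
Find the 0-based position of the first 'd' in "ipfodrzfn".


Input string: 'ipfodrzfn'
Target: 'd'
Scanning left to right: s[0]='i', s[1]='p', s[2]='f', s[3]='o', s[4]='d'
First match at index: 4


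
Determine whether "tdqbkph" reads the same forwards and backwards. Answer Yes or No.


Input string: 'tdqbkph'
Reversed: 'hpkbqdt'
Compare pairs: s[0]='t' vs s[6]='h' (mismatch), s[1]='d' vs s[5]='p' (mismatch), s[2]='q' vs s[4]='k' (mismatch)
Palindrome: No


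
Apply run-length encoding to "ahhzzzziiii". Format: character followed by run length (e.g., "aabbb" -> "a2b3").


Input: 'ahhzzzziiii'
Operation: identify consecutive runs
Runs: 'a' -> a1, 'hh' -> h2, 'zzzz' -> z4, 'iiii' -> i4
Encoded: a1h2z4i4


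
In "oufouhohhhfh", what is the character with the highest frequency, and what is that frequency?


Input: 'oufouhohhhfh'
Operation: tally each character
Counts: 'f':2, 'h':5, 'o':3, 'u':2
Maximum: 'h' appears 5 times


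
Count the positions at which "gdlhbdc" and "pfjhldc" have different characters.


String 1: 'gdlhbdc'
String 2: 'pfjhldc'
Compare each position: pos 0: 'g'!='p', pos 1: 'd'!='f', pos 2: 'l'!='j', pos 3: 'h'=='h', pos 4: 'b'!='l', pos 5: 'd'=='d', pos 6: 'c'=='c'
Differing positions: 4
Hamming distance: 4


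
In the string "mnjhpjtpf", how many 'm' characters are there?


Input string: 'mnjhpjtpf'
Target character: 'm'
Scan each position: s[0]='m'
Matches found at indices: 0
Total: 1


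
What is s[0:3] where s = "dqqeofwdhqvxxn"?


Input string: 'dqqeofwdhqvxxn'
Operation: slice [0:3]
Extract characters: s[0]='d', s[1]='q', s[2]='q'
Result: dqq


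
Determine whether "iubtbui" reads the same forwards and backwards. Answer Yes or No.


Input string: 'iubtbui'
Reversed: 'iubtbui'
Compare pairs: s[0]='i' vs s[6]='i' (match), s[1]='u' vs s[5]='u' (match), s[2]='b' vs s[4]='b' (match)
Palindrome: Yes


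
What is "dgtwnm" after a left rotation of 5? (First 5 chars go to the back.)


Input: 'dgtwnm', shift = 5
Operation: split at index 5 and swap parts
Front part s[0:5] = 'dgtwn'
Back part s[5:] = 'm'
Rotated = back + front = 'm' + 'dgtwn'
Result: mdgtwn
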